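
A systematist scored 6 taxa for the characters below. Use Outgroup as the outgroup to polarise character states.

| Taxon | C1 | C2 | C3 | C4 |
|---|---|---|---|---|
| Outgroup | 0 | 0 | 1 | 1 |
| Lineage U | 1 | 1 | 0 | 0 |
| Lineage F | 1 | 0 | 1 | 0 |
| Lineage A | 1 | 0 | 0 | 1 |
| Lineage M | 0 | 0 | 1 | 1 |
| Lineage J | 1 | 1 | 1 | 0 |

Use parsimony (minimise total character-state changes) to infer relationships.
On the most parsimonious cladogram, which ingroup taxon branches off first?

Lineage M

Character polarity is set by the outgroup: the derived state is whichever differs from the outgroup's state, so for C3, C4 the derived state is '0', and for the remaining characters it is '1'.
C1 (derived state '1') is shared by Lineage A, Lineage F, Lineage J, and Lineage U — a synapomorphy uniting that clade.
C2: derived state '1' in Lineage J and Lineage U only — synapomorphy for {Lineage J, Lineage U}.
C3 groups Lineage A and Lineage U, which is incompatible with the clades supported by the remaining characters; treating it as convergent (homoplasy) costs fewer steps than any alternative tree.
Only Lineage F, Lineage J, and Lineage U show the derived state '0' for C4, supporting them as a clade.
Most parsimonious ingroup topology: ((((Lineage U,Lineage J),Lineage F),Lineage A),Lineage M).
Lineage M is sister to the clade containing all other ingroup taxa, so it is the earliest-diverging (most basal) ingroup lineage.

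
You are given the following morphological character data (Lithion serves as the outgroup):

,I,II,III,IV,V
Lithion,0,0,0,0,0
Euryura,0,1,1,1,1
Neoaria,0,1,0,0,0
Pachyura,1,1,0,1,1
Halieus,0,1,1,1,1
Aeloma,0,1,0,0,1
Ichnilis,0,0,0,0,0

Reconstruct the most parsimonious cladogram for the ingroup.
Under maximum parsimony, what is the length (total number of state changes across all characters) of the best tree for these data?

5

The outgroup has state '0' for every character, so '1' is the derived state throughout.
I: derived state '1' in Pachyura only — an autapomorphy, so it tells us nothing about relationships among taxa.
II (derived state '1') is shared by Aeloma, Euryura, Halieus, Neoaria, and Pachyura — a synapomorphy uniting that clade.
Only Euryura and Halieus show the derived state '1' for III, supporting them as a clade.
IV (derived state '1') is shared by Euryura, Halieus, and Pachyura — a synapomorphy uniting that clade.
V (derived state '1') is shared by Aeloma, Euryura, Halieus, and Pachyura — a synapomorphy uniting that clade.
Most parsimonious ingroup topology: (((((Euryura,Halieus),Pachyura),Aeloma),Neoaria),Ichnilis).
Changes per character on this tree: I: 1; II: 1; III: 1; IV: 1; V: 1.
Total = 5.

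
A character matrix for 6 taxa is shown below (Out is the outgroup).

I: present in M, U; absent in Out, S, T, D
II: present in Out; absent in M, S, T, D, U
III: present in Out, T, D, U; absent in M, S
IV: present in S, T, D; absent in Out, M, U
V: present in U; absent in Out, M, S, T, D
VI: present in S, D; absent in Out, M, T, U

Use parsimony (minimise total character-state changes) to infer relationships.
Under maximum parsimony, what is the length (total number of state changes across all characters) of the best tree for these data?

Character polarity is set by the outgroup: the derived state is whichever differs from the outgroup's state, so for II, III the derived state is 'absent', and for the remaining characters it is 'present'.
I (derived state 'present') is shared by M and U — a synapomorphy uniting that clade.
All ingroup taxa share the derived state 'absent' for II; it defines the ingroup but does not resolve relationships within it.
III (state 'absent') occurs in M and S but conflicts with the nesting implied by the other characters — most parsimoniously interpreted as homoplasy.
IV (derived state 'present') is shared by D, S, and T — a synapomorphy uniting that clade.
V: derived state 'present' in U only — an autapomorphy, so it tells us nothing about relationships among taxa.
Only D and S show the derived state 'present' for VI, supporting them as a clade.
Most parsimonious ingroup topology: ((M,U),((S,D),T)).
Changes per character on this tree: I: 1; II: 1; III: 2; IV: 1; V: 1; VI: 1.
Total = 7.

7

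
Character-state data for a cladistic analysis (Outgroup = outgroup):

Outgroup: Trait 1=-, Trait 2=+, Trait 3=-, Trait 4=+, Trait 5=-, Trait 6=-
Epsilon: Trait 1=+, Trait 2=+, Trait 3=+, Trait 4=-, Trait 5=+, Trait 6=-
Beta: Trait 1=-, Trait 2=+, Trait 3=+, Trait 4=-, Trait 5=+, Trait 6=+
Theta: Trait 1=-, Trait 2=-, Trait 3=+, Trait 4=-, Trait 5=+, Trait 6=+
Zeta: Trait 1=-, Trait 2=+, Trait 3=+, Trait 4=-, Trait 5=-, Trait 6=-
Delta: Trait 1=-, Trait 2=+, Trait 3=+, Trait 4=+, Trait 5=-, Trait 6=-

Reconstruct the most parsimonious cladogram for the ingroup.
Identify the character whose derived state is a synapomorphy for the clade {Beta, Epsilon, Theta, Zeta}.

Character polarity is set by the outgroup: the derived state is whichever differs from the outgroup's state, so for Trait 2, Trait 4 the derived state is '-', and for the remaining characters it is '+'.
Trait 1: derived state '+' in Epsilon only — an autapomorphy, so it tells us nothing about relationships among taxa.
Trait 2 (derived state '-') is unique to Theta (autapomorphy; uninformative for grouping).
All ingroup taxa share the derived state '+' for Trait 3; it defines the ingroup but does not resolve relationships within it.
Trait 4 (derived state '-') is shared by Beta, Epsilon, Theta, and Zeta — a synapomorphy uniting that clade.
Trait 5 (derived state '+') is shared by Beta, Epsilon, and Theta — a synapomorphy uniting that clade.
Trait 6 (derived state '+') is shared by Beta and Theta — a synapomorphy uniting that clade.
Most parsimonious ingroup topology: (((Epsilon,(Beta,Theta)),Zeta),Delta).
The clade {Beta, Epsilon, Theta, Zeta} is supported by Trait 4: its derived state '-' occurs in exactly those taxa and in no other taxon (including the outgroup).

Trait 4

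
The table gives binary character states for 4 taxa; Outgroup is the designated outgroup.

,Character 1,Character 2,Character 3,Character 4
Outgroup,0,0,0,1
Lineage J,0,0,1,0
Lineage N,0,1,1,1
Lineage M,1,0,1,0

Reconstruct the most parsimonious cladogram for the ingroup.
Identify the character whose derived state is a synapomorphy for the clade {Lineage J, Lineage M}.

Character polarity is set by the outgroup: the derived state is whichever differs from the outgroup's state, so for Character 4 the derived state is '0', and for the remaining characters it is '1'.
Character 1: derived state '1' in Lineage M only — an autapomorphy, so it tells us nothing about relationships among taxa.
Character 2 (derived state '1') is unique to Lineage N (autapomorphy; uninformative for grouping).
Character 3 (derived state '1') is shared by all ingroup taxa — unites the whole ingroup.
Character 4 (derived state '0') is shared by Lineage J and Lineage M — a synapomorphy uniting that clade.
Most parsimonious ingroup topology: ((Lineage J,Lineage M),Lineage N).
The clade {Lineage J, Lineage M} is supported by Character 4: its derived state '0' occurs in exactly those taxa and in no other taxon (including the outgroup).

Character 4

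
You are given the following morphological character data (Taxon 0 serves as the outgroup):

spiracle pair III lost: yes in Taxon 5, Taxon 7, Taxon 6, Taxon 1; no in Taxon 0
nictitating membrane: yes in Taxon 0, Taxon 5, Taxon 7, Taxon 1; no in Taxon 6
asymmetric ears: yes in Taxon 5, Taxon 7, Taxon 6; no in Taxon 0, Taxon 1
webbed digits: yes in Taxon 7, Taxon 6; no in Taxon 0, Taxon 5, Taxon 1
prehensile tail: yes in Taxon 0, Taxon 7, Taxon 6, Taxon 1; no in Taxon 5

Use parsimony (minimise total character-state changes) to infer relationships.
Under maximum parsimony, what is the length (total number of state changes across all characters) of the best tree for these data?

5

Character polarity is set by the outgroup: the derived state is whichever differs from the outgroup's state, so for nictitating membrane, prehensile tail the derived state is 'no', and for the remaining characters it is 'yes'.
spiracle pair III lost (derived state 'yes') is shared by all ingroup taxa — unites the whole ingroup.
nictitating membrane (derived state 'no') is unique to Taxon 6 (autapomorphy; uninformative for grouping).
asymmetric ears (derived state 'yes') is shared by Taxon 5, Taxon 6, and Taxon 7 — a synapomorphy uniting that clade.
Only Taxon 6 and Taxon 7 show the derived state 'yes' for webbed digits, supporting them as a clade.
prehensile tail (derived state 'no') is unique to Taxon 5 (autapomorphy; uninformative for grouping).
Most parsimonious ingroup topology: ((Taxon 5,(Taxon 7,Taxon 6)),Taxon 1).
Changes per character on this tree: spiracle pair III lost: 1; nictitating membrane: 1; asymmetric ears: 1; webbed digits: 1; prehensile tail: 1.
Total = 5.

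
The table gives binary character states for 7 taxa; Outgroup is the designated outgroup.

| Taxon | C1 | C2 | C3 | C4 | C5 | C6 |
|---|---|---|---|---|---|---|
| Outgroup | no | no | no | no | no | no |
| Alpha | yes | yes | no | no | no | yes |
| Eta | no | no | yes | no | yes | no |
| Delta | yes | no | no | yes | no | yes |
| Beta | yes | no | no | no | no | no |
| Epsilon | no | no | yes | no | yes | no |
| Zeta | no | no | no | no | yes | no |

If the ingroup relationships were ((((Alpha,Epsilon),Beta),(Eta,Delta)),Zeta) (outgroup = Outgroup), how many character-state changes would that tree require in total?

Map each character onto ((((Alpha,Epsilon),Beta),(Eta,Delta)),Zeta) (rooted by Outgroup) and count the minimum state changes it requires (Fitch parsimony):
C1: 3; C2: 1; C3: 2; C4: 1; C5: 3; C6: 2.
Total tree length = 12.

12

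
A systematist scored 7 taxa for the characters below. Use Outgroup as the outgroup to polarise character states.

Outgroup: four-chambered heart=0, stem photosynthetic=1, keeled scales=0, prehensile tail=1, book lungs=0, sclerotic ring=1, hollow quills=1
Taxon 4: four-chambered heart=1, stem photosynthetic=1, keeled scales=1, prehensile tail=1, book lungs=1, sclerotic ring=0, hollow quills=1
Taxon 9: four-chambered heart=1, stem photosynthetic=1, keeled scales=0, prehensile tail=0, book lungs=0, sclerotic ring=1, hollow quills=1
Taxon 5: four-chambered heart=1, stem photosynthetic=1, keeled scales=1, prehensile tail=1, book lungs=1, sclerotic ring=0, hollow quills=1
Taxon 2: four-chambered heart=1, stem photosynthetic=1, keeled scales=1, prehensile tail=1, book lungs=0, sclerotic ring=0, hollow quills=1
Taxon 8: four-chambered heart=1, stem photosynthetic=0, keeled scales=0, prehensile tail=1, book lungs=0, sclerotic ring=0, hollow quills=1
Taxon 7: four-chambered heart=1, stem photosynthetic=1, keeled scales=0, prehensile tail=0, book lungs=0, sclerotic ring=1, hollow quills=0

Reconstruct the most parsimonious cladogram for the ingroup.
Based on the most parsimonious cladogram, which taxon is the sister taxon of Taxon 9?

Character polarity is set by the outgroup: the derived state is whichever differs from the outgroup's state, so for stem photosynthetic, prehensile tail, sclerotic ring, hollow quills the derived state is '0', and for the remaining characters it is '1'.
All ingroup taxa share the derived state '1' for four-chambered heart; it defines the ingroup but does not resolve relationships within it.
stem photosynthetic (derived state '0') is unique to Taxon 8 (autapomorphy; uninformative for grouping).
keeled scales: derived state '1' in Taxon 2, Taxon 4, and Taxon 5 only — synapomorphy for {Taxon 2, Taxon 4, Taxon 5}.
Only Taxon 7 and Taxon 9 show the derived state '0' for prehensile tail, supporting them as a clade.
book lungs: derived state '1' in Taxon 4 and Taxon 5 only — synapomorphy for {Taxon 4, Taxon 5}.
sclerotic ring: derived state '0' in Taxon 2, Taxon 4, Taxon 5, and Taxon 8 only — synapomorphy for {Taxon 2, Taxon 4, Taxon 5, Taxon 8}.
hollow quills: derived state '0' in Taxon 7 only — an autapomorphy, so it tells us nothing about relationships among taxa.
Most parsimonious ingroup topology: ((((Taxon 4,Taxon 5),Taxon 2),Taxon 8),(Taxon 9,Taxon 7)).
Taxon 9 and Taxon 7 form a cherry on this tree, so they are sister taxa.

Taxon 7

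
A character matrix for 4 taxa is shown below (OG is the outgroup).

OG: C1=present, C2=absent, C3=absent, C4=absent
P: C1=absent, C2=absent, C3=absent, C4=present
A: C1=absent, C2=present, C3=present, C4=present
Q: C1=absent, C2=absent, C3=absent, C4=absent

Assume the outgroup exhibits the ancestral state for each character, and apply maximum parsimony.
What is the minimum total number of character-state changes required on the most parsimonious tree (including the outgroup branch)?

Character polarity is set by the outgroup: the derived state is whichever differs from the outgroup's state, so for C1 the derived state is 'absent', and for the remaining characters it is 'present'.
All ingroup taxa share the derived state 'absent' for C1; it defines the ingroup but does not resolve relationships within it.
C2 (derived state 'present') is unique to A (autapomorphy; uninformative for grouping).
C3: derived state 'present' in A only — an autapomorphy, so it tells us nothing about relationships among taxa.
Only A and P show the derived state 'present' for C4, supporting them as a clade.
Most parsimonious ingroup topology: ((P,A),Q).
Changes per character on this tree: C1: 1; C2: 1; C3: 1; C4: 1.
Total = 4.

4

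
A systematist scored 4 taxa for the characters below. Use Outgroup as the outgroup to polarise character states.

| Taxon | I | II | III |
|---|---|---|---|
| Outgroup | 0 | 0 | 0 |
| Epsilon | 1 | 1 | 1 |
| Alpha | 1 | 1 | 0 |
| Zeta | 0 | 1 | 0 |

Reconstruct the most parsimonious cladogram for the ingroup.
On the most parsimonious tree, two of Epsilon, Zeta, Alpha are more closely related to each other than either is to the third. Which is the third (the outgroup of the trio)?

The outgroup has state '0' for every character, so '1' is the derived state throughout.
I (derived state '1') is shared by Alpha and Epsilon — a synapomorphy uniting that clade.
All ingroup taxa share the derived state '1' for II; it defines the ingroup but does not resolve relationships within it.
III: derived state '1' in Epsilon only — an autapomorphy, so it tells us nothing about relationships among taxa.
Most parsimonious ingroup topology: ((Epsilon,Alpha),Zeta).
Alpha and Epsilon share a more recent common ancestor with each other than either does with Zeta, so Zeta is the least closely related of the three.

Zeta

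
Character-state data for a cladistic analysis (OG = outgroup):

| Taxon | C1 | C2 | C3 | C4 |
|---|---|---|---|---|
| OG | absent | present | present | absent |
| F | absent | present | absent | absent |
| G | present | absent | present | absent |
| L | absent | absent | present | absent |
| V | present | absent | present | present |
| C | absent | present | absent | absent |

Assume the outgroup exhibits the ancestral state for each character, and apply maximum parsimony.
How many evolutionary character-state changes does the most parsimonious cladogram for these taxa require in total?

4

Character polarity is set by the outgroup: the derived state is whichever differs from the outgroup's state, so for C2, C3 the derived state is 'absent', and for the remaining characters it is 'present'.
C1 (derived state 'present') is shared by G and V — a synapomorphy uniting that clade.
C2: derived state 'absent' in G, L, and V only — synapomorphy for {G, L, V}.
C3: derived state 'absent' in C and F only — synapomorphy for {C, F}.
C4: derived state 'present' in V only — an autapomorphy, so it tells us nothing about relationships among taxa.
Most parsimonious ingroup topology: ((F,C),((G,V),L)).
Changes per character on this tree: C1: 1; C2: 1; C3: 1; C4: 1.
Total = 4.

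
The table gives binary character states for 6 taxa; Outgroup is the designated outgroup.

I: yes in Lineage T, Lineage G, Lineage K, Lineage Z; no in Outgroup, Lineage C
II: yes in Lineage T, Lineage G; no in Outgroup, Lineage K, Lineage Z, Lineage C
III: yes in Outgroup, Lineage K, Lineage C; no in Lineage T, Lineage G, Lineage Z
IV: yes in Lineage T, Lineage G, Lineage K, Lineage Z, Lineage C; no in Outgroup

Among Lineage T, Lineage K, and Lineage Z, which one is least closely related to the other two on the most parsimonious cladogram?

Lineage K

Character polarity is set by the outgroup: the derived state is whichever differs from the outgroup's state, so for III the derived state is 'no', and for the remaining characters it is 'yes'.
I: derived state 'yes' in Lineage G, Lineage K, Lineage T, and Lineage Z only — synapomorphy for {Lineage G, Lineage K, Lineage T, Lineage Z}.
II (derived state 'yes') is shared by Lineage G and Lineage T — a synapomorphy uniting that clade.
III (derived state 'no') is shared by Lineage G, Lineage T, and Lineage Z — a synapomorphy uniting that clade.
All ingroup taxa share the derived state 'yes' for IV; it defines the ingroup but does not resolve relationships within it.
Most parsimonious ingroup topology: ((((Lineage T,Lineage G),Lineage Z),Lineage K),Lineage C).
Lineage T and Lineage Z share a more recent common ancestor with each other than either does with Lineage K, so Lineage K is the least closely related of the three.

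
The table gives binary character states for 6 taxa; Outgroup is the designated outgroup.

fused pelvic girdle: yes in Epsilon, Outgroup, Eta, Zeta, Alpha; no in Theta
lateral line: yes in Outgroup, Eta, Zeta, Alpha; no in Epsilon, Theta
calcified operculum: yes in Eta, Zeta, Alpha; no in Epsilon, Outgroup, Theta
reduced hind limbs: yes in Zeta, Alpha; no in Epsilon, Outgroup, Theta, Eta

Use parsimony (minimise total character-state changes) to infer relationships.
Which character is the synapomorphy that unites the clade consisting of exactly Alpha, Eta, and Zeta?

Character polarity is set by the outgroup: the derived state is whichever differs from the outgroup's state, so for fused pelvic girdle, lateral line the derived state is 'no', and for the remaining characters it is 'yes'.
fused pelvic girdle (derived state 'no') is unique to Theta (autapomorphy; uninformative for grouping).
lateral line: derived state 'no' in Epsilon and Theta only — synapomorphy for {Epsilon, Theta}.
calcified operculum: derived state 'yes' in Alpha, Eta, and Zeta only — synapomorphy for {Alpha, Eta, Zeta}.
Only Alpha and Zeta show the derived state 'yes' for reduced hind limbs, supporting them as a clade.
Most parsimonious ingroup topology: (((Zeta,Alpha),Eta),(Epsilon,Theta)).
The clade {Alpha, Eta, Zeta} is supported by calcified operculum: its derived state 'yes' occurs in exactly those taxa and in no other taxon (including the outgroup).

calcified operculum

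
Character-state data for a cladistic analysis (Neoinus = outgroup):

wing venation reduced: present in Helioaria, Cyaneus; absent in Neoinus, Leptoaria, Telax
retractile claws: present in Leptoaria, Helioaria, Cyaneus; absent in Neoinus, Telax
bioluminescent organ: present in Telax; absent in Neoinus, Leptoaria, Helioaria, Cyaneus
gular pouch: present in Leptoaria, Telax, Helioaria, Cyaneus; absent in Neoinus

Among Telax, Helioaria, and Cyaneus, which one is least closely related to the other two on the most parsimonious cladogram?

Telax

The outgroup has state 'absent' for every character, so 'present' is the derived state throughout.
wing venation reduced: derived state 'present' in Cyaneus and Helioaria only — synapomorphy for {Cyaneus, Helioaria}.
retractile claws (derived state 'present') is shared by Cyaneus, Helioaria, and Leptoaria — a synapomorphy uniting that clade.
bioluminescent organ (derived state 'present') is unique to Telax (autapomorphy; uninformative for grouping).
gular pouch (derived state 'present') is shared by all ingroup taxa — unites the whole ingroup.
Most parsimonious ingroup topology: ((Leptoaria,(Helioaria,Cyaneus)),Telax).
Cyaneus and Helioaria share a more recent common ancestor with each other than either does with Telax, so Telax is the least closely related of the three.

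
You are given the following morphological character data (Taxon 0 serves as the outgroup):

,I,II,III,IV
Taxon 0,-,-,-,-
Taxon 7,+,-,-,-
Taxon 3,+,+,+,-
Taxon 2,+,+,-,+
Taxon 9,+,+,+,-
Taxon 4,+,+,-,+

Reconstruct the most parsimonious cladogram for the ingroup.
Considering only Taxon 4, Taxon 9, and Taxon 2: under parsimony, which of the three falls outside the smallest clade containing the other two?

Taxon 9

The outgroup has state '-' for every character, so '+' is the derived state throughout.
I (derived state '+') is shared by all ingroup taxa — unites the whole ingroup.
Only Taxon 2, Taxon 3, Taxon 4, and Taxon 9 show the derived state '+' for II, supporting them as a clade.
III (derived state '+') is shared by Taxon 3 and Taxon 9 — a synapomorphy uniting that clade.
Only Taxon 2 and Taxon 4 show the derived state '+' for IV, supporting them as a clade.
Most parsimonious ingroup topology: (Taxon 7,((Taxon 3,Taxon 9),(Taxon 2,Taxon 4))).
Taxon 4 and Taxon 2 share a more recent common ancestor with each other than either does with Taxon 9, so Taxon 9 is the least closely related of the three.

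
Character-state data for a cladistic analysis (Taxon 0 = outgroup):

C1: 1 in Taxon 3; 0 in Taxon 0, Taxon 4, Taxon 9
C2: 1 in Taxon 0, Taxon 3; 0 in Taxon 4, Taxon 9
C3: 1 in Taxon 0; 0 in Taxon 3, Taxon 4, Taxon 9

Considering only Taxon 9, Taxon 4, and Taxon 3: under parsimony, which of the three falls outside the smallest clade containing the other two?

Character polarity is set by the outgroup: the derived state is whichever differs from the outgroup's state, so for C2, C3 the derived state is '0', and for the remaining characters it is '1'.
C1: derived state '1' in Taxon 3 only — an autapomorphy, so it tells us nothing about relationships among taxa.
C2 (derived state '0') is shared by Taxon 4 and Taxon 9 — a synapomorphy uniting that clade.
All ingroup taxa share the derived state '0' for C3; it defines the ingroup but does not resolve relationships within it.
Most parsimonious ingroup topology: (Taxon 3,(Taxon 4,Taxon 9)).
Taxon 9 and Taxon 4 share a more recent common ancestor with each other than either does with Taxon 3, so Taxon 3 is the least closely related of the three.

Taxon 3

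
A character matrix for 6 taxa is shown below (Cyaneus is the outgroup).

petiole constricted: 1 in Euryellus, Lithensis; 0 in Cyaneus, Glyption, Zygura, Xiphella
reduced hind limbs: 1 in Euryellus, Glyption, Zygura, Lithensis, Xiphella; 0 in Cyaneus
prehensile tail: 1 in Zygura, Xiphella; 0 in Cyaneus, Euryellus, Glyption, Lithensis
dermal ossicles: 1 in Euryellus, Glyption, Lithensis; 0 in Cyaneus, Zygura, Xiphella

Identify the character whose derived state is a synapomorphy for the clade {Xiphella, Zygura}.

prehensile tail

The outgroup has state '0' for every character, so '1' is the derived state throughout.
petiole constricted (derived state '1') is shared by Euryellus and Lithensis — a synapomorphy uniting that clade.
All ingroup taxa share the derived state '1' for reduced hind limbs; it defines the ingroup but does not resolve relationships within it.
Only Xiphella and Zygura show the derived state '1' for prehensile tail, supporting them as a clade.
dermal ossicles (derived state '1') is shared by Euryellus, Glyption, and Lithensis — a synapomorphy uniting that clade.
Most parsimonious ingroup topology: (((Euryellus,Lithensis),Glyption),(Zygura,Xiphella)).
The clade {Xiphella, Zygura} is supported by prehensile tail: its derived state '1' occurs in exactly those taxa and in no other taxon (including the outgroup).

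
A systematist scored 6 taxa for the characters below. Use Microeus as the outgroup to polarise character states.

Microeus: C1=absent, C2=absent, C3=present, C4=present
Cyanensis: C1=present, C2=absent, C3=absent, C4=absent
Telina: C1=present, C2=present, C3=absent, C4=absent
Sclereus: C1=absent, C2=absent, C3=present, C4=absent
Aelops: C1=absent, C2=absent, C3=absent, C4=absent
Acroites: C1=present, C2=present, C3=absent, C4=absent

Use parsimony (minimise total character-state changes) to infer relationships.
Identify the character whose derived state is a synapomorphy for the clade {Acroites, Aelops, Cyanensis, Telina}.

Character polarity is set by the outgroup: the derived state is whichever differs from the outgroup's state, so for C3, C4 the derived state is 'absent', and for the remaining characters it is 'present'.
C1 (derived state 'present') is shared by Acroites, Cyanensis, and Telina — a synapomorphy uniting that clade.
Only Acroites and Telina show the derived state 'present' for C2, supporting them as a clade.
C3: derived state 'absent' in Acroites, Aelops, Cyanensis, and Telina only — synapomorphy for {Acroites, Aelops, Cyanensis, Telina}.
C4 (derived state 'absent') is shared by all ingroup taxa — unites the whole ingroup.
Most parsimonious ingroup topology: (((Cyanensis,(Telina,Acroites)),Aelops),Sclereus).
The clade {Acroites, Aelops, Cyanensis, Telina} is supported by C3: its derived state 'absent' occurs in exactly those taxa and in no other taxon (including the outgroup).

C3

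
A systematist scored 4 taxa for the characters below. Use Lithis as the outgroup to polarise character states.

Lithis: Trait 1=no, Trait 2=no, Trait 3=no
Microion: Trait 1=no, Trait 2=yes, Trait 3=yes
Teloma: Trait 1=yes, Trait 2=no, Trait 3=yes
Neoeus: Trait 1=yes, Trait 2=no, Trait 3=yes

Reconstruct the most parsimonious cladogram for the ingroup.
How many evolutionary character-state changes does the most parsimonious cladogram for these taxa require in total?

3

The outgroup has state 'no' for every character, so 'yes' is the derived state throughout.
Only Neoeus and Teloma show the derived state 'yes' for Trait 1, supporting them as a clade.
Trait 2: derived state 'yes' in Microion only — an autapomorphy, so it tells us nothing about relationships among taxa.
Trait 3 (derived state 'yes') is shared by all ingroup taxa — unites the whole ingroup.
Most parsimonious ingroup topology: (Microion,(Teloma,Neoeus)).
Changes per character on this tree: Trait 1: 1; Trait 2: 1; Trait 3: 1.
Total = 3.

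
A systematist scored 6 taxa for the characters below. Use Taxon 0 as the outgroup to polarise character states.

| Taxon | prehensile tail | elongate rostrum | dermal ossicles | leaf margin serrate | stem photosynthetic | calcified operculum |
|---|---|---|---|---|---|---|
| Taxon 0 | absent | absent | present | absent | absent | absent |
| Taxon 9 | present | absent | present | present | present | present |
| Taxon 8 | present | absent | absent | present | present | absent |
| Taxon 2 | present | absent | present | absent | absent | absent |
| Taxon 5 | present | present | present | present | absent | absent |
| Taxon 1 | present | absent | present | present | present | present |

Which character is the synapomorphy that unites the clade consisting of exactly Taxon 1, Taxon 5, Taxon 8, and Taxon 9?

Character polarity is set by the outgroup: the derived state is whichever differs from the outgroup's state, so for dermal ossicles the derived state is 'absent', and for the remaining characters it is 'present'.
All ingroup taxa share the derived state 'present' for prehensile tail; it defines the ingroup but does not resolve relationships within it.
elongate rostrum (derived state 'present') is unique to Taxon 5 (autapomorphy; uninformative for grouping).
dermal ossicles: derived state 'absent' in Taxon 8 only — an autapomorphy, so it tells us nothing about relationships among taxa.
leaf margin serrate: derived state 'present' in Taxon 1, Taxon 5, Taxon 8, and Taxon 9 only — synapomorphy for {Taxon 1, Taxon 5, Taxon 8, Taxon 9}.
stem photosynthetic: derived state 'present' in Taxon 1, Taxon 8, and Taxon 9 only — synapomorphy for {Taxon 1, Taxon 8, Taxon 9}.
calcified operculum (derived state 'present') is shared by Taxon 1 and Taxon 9 — a synapomorphy uniting that clade.
Most parsimonious ingroup topology: ((((Taxon 9,Taxon 1),Taxon 8),Taxon 5),Taxon 2).
The clade {Taxon 1, Taxon 5, Taxon 8, Taxon 9} is supported by leaf margin serrate: its derived state 'present' occurs in exactly those taxa and in no other taxon (including the outgroup).

leaf margin serrate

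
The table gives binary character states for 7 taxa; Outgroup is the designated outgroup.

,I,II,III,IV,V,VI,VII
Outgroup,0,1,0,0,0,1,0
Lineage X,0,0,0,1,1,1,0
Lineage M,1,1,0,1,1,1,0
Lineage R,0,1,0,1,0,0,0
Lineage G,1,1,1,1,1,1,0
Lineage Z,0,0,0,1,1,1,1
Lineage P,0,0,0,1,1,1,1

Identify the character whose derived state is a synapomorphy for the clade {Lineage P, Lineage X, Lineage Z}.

Character polarity is set by the outgroup: the derived state is whichever differs from the outgroup's state, so for II, VI the derived state is '0', and for the remaining characters it is '1'.
I: derived state '1' in Lineage G and Lineage M only — synapomorphy for {Lineage G, Lineage M}.
II: derived state '0' in Lineage P, Lineage X, and Lineage Z only — synapomorphy for {Lineage P, Lineage X, Lineage Z}.
III (derived state '1') is unique to Lineage G (autapomorphy; uninformative for grouping).
IV (derived state '1') is shared by all ingroup taxa — unites the whole ingroup.
V: derived state '1' in Lineage G, Lineage M, Lineage P, Lineage X, and Lineage Z only — synapomorphy for {Lineage G, Lineage M, Lineage P, Lineage X, Lineage Z}.
VI (derived state '0') is unique to Lineage R (autapomorphy; uninformative for grouping).
VII: derived state '1' in Lineage P and Lineage Z only — synapomorphy for {Lineage P, Lineage Z}.
Most parsimonious ingroup topology: (((Lineage X,(Lineage Z,Lineage P)),(Lineage M,Lineage G)),Lineage R).
The clade {Lineage P, Lineage X, Lineage Z} is supported by II: its derived state '0' occurs in exactly those taxa and in no other taxon (including the outgroup).

II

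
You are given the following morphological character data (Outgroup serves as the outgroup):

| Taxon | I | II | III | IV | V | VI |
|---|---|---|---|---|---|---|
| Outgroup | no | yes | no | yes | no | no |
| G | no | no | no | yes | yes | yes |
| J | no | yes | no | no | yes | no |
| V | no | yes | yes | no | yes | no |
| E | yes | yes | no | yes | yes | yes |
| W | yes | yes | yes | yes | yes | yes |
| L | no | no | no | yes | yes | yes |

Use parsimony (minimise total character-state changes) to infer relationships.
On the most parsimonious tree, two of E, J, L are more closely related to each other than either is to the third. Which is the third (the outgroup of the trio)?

J

Character polarity is set by the outgroup: the derived state is whichever differs from the outgroup's state, so for II, IV the derived state is 'no', and for the remaining characters it is 'yes'.
I (derived state 'yes') is shared by E and W — a synapomorphy uniting that clade.
II: derived state 'no' in G and L only — synapomorphy for {G, L}.
III (state 'yes') occurs in V and W but conflicts with the nesting implied by the other characters — most parsimoniously interpreted as homoplasy.
Only J and V show the derived state 'no' for IV, supporting them as a clade.
All ingroup taxa share the derived state 'yes' for V; it defines the ingroup but does not resolve relationships within it.
Only E, G, L, and W show the derived state 'yes' for VI, supporting them as a clade.
Most parsimonious ingroup topology: (((G,L),(E,W)),(J,V)).
L and E share a more recent common ancestor with each other than either does with J, so J is the least closely related of the three.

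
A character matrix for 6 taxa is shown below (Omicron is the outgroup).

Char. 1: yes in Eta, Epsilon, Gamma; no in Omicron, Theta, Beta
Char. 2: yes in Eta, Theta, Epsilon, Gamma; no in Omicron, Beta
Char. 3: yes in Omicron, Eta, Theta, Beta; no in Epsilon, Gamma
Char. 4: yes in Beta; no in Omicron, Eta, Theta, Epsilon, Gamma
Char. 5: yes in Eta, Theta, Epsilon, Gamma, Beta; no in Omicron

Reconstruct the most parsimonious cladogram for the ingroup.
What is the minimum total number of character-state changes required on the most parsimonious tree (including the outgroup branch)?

5

Character polarity is set by the outgroup: the derived state is whichever differs from the outgroup's state, so for Char. 3 the derived state is 'no', and for the remaining characters it is 'yes'.
Only Epsilon, Eta, and Gamma show the derived state 'yes' for Char. 1, supporting them as a clade.
Only Epsilon, Eta, Gamma, and Theta show the derived state 'yes' for Char. 2, supporting them as a clade.
Only Epsilon and Gamma show the derived state 'no' for Char. 3, supporting them as a clade.
Char. 4 (derived state 'yes') is unique to Beta (autapomorphy; uninformative for grouping).
Char. 5 (derived state 'yes') is shared by all ingroup taxa — unites the whole ingroup.
Most parsimonious ingroup topology: (((Eta,(Epsilon,Gamma)),Theta),Beta).
Changes per character on this tree: Char. 1: 1; Char. 2: 1; Char. 3: 1; Char. 4: 1; Char. 5: 1.
Total = 5.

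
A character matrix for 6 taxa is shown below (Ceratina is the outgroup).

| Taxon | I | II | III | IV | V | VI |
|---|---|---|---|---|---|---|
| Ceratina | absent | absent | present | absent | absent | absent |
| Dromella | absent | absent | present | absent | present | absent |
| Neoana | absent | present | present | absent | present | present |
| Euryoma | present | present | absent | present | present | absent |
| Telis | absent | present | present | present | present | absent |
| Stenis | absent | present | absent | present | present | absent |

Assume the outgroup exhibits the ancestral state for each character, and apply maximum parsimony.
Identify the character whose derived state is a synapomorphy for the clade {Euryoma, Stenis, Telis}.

Character polarity is set by the outgroup: the derived state is whichever differs from the outgroup's state, so for III the derived state is 'absent', and for the remaining characters it is 'present'.
I: derived state 'present' in Euryoma only — an autapomorphy, so it tells us nothing about relationships among taxa.
Only Euryoma, Neoana, Stenis, and Telis show the derived state 'present' for II, supporting them as a clade.
III: derived state 'absent' in Euryoma and Stenis only — synapomorphy for {Euryoma, Stenis}.
Only Euryoma, Stenis, and Telis show the derived state 'present' for IV, supporting them as a clade.
V (derived state 'present') is shared by all ingroup taxa — unites the whole ingroup.
VI: derived state 'present' in Neoana only — an autapomorphy, so it tells us nothing about relationships among taxa.
Most parsimonious ingroup topology: (Dromella,(Neoana,((Euryoma,Stenis),Telis))).
The clade {Euryoma, Stenis, Telis} is supported by IV: its derived state 'present' occurs in exactly those taxa and in no other taxon (including the outgroup).

IV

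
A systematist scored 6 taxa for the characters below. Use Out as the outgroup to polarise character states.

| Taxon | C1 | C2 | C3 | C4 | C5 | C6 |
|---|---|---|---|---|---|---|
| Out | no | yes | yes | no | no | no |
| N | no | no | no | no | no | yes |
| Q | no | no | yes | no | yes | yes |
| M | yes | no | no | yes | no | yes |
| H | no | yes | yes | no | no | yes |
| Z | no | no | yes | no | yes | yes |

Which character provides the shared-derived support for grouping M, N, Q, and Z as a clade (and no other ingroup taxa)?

Character polarity is set by the outgroup: the derived state is whichever differs from the outgroup's state, so for C2, C3 the derived state is 'no', and for the remaining characters it is 'yes'.
C1: derived state 'yes' in M only — an autapomorphy, so it tells us nothing about relationships among taxa.
Only M, N, Q, and Z show the derived state 'no' for C2, supporting them as a clade.
C3: derived state 'no' in M and N only — synapomorphy for {M, N}.
C4: derived state 'yes' in M only — an autapomorphy, so it tells us nothing about relationships among taxa.
Only Q and Z show the derived state 'yes' for C5, supporting them as a clade.
All ingroup taxa share the derived state 'yes' for C6; it defines the ingroup but does not resolve relationships within it.
Most parsimonious ingroup topology: (((N,M),(Q,Z)),H).
The clade {M, N, Q, Z} is supported by C2: its derived state 'no' occurs in exactly those taxa and in no other taxon (including the outgroup).

C2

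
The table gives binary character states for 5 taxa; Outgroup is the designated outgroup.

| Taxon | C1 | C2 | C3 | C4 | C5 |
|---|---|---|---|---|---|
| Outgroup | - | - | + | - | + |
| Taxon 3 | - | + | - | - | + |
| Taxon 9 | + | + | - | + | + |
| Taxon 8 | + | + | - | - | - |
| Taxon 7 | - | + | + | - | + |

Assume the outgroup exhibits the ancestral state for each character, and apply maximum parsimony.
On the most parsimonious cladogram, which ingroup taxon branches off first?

Character polarity is set by the outgroup: the derived state is whichever differs from the outgroup's state, so for C3, C5 the derived state is '-', and for the remaining characters it is '+'.
Only Taxon 8 and Taxon 9 show the derived state '+' for C1, supporting them as a clade.
C2 (derived state '+') is shared by all ingroup taxa — unites the whole ingroup.
Only Taxon 3, Taxon 8, and Taxon 9 show the derived state '-' for C3, supporting them as a clade.
C4: derived state '+' in Taxon 9 only — an autapomorphy, so it tells us nothing about relationships among taxa.
C5: derived state '-' in Taxon 8 only — an autapomorphy, so it tells us nothing about relationships among taxa.
Most parsimonious ingroup topology: ((Taxon 3,(Taxon 9,Taxon 8)),Taxon 7).
Taxon 7 is sister to the clade containing all other ingroup taxa, so it is the earliest-diverging (most basal) ingroup lineage.

Taxon 7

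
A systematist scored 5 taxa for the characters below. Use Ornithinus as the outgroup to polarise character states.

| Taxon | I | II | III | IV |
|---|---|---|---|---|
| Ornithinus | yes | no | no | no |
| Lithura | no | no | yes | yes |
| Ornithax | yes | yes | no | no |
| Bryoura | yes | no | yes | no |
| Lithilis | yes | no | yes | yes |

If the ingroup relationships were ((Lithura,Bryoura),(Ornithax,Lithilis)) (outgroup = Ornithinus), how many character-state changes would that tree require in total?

Map each character onto ((Lithura,Bryoura),(Ornithax,Lithilis)) (rooted by Ornithinus) and count the minimum state changes it requires (Fitch parsimony):
I: 1; II: 1; III: 2; IV: 2.
Total tree length = 6.

6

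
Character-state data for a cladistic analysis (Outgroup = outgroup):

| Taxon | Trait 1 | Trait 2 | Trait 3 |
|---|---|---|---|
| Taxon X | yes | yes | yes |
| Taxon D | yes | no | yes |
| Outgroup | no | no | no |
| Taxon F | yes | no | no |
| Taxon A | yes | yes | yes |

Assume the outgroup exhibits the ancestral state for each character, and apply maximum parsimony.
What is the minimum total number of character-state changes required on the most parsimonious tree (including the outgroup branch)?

The outgroup has state 'no' for every character, so 'yes' is the derived state throughout.
Trait 1 (derived state 'yes') is shared by all ingroup taxa — unites the whole ingroup.
Only Taxon A and Taxon X show the derived state 'yes' for Trait 2, supporting them as a clade.
Only Taxon A, Taxon D, and Taxon X show the derived state 'yes' for Trait 3, supporting them as a clade.
Most parsimonious ingroup topology: (((Taxon A,Taxon X),Taxon D),Taxon F).
Changes per character on this tree: Trait 1: 1; Trait 2: 1; Trait 3: 1.
Total = 3.

3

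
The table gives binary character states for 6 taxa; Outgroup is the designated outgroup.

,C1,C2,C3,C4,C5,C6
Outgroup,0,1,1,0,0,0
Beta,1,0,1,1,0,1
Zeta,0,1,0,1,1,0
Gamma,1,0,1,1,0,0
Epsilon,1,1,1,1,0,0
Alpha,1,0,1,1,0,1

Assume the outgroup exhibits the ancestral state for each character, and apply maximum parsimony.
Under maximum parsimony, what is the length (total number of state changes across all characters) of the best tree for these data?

6

Character polarity is set by the outgroup: the derived state is whichever differs from the outgroup's state, so for C2, C3 the derived state is '0', and for the remaining characters it is '1'.
C1: derived state '1' in Alpha, Beta, Epsilon, and Gamma only — synapomorphy for {Alpha, Beta, Epsilon, Gamma}.
C2: derived state '0' in Alpha, Beta, and Gamma only — synapomorphy for {Alpha, Beta, Gamma}.
C3: derived state '0' in Zeta only — an autapomorphy, so it tells us nothing about relationships among taxa.
C4 (derived state '1') is shared by all ingroup taxa — unites the whole ingroup.
C5 (derived state '1') is unique to Zeta (autapomorphy; uninformative for grouping).
C6 (derived state '1') is shared by Alpha and Beta — a synapomorphy uniting that clade.
Most parsimonious ingroup topology: ((((Beta,Alpha),Gamma),Epsilon),Zeta).
Changes per character on this tree: C1: 1; C2: 1; C3: 1; C4: 1; C5: 1; C6: 1.
Total = 6.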